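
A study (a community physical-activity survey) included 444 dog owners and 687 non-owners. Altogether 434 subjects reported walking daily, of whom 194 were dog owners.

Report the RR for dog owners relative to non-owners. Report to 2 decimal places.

1.25

dog owners without the outcome: 444 − 194 = 250
non-owners with the outcome: 434 − 194 = 240
non-owners without the outcome: 687 − 240 = 447
risk, dog owners = 194/444 = 0.4369
risk, non-owners = 240/687 = 0.3493
RR = 0.4369 / 0.3493 = 1.25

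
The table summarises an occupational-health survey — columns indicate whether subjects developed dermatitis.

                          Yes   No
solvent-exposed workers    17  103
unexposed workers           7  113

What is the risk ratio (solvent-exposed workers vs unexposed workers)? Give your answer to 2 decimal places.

risk, solvent-exposed workers = 17/120 = 0.1417
risk, unexposed workers = 7/120 = 0.0583
RR = 0.1417 / 0.0583 = 2.43

RR ≈ 2.43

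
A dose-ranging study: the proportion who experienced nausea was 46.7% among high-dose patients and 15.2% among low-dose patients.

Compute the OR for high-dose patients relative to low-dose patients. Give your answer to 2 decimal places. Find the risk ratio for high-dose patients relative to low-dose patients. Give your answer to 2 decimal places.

odds, high-dose patients = 0.4670/0.5330 = 0.8762
odds, low-dose patients = 0.1520/0.8480 = 0.1792
OR = 0.8762 / 0.1792 = 4.89
RR = 0.4670 / 0.1520 = 3.07

OR = 4.89; RR = 3.07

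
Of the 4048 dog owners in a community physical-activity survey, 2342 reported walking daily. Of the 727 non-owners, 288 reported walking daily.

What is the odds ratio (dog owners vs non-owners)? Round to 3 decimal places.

OR = (2342 × 439) / (1706 × 288) = 1028138/491328 ≈ 2.093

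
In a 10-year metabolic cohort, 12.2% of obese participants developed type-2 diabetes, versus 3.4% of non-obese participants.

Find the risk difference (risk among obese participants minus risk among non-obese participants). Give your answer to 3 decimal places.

risk difference = 0.12200 − 0.03400 = 0.088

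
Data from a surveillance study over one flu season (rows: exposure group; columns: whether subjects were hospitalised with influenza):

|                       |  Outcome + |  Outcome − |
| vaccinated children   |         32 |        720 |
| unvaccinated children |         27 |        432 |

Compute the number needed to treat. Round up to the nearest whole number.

risk, vaccinated children = 32/752 = 0.042553
risk, unvaccinated children = 27/459 = 0.058824
absolute risk difference = 0.016270
1 / 0.016270 = 61.463 → round up → 62

62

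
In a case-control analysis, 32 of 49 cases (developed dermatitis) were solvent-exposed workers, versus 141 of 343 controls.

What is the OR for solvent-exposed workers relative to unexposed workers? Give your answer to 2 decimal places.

OR ≈ 2.70

odds, solvent-exposed workers = 32/141 = 0.2270
odds, unexposed workers = 17/202 = 0.0842
OR = 0.2270 / 0.0842 = 2.70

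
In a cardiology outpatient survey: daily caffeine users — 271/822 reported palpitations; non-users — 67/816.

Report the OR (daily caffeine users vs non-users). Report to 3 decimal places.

OR = (271 × 749) / (551 × 67) = 202979/36917 ≈ 5.498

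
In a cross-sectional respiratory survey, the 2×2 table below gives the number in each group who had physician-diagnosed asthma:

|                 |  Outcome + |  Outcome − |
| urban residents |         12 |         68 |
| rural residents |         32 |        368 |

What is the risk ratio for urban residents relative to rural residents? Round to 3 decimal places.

RR = 1.875

risk, urban residents = 12/80 = 0.1500
risk, rural residents = 32/400 = 0.0800
RR = 0.1500 / 0.0800 = 1.875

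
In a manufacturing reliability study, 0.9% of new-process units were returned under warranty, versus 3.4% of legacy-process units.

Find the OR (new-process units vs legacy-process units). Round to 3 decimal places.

odds, new-process units = 0.00900/0.99100 = 0.00908
odds, legacy-process units = 0.03400/0.96600 = 0.03520
OR = 0.00908 / 0.03520 = 0.258

0.258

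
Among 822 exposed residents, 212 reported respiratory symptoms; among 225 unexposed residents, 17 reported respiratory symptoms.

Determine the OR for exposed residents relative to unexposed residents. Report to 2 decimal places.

OR = (212 × 208) / (610 × 17) = 44096/10370 ≈ 4.25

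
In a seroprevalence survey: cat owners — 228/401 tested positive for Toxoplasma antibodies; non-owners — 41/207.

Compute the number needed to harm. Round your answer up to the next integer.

risk, cat owners = 228/401 = 0.568579
risk, non-owners = 41/207 = 0.198068
absolute risk difference = 0.370511
1 / 0.370511 = 2.699 → round up → 3

NNH ≈ 3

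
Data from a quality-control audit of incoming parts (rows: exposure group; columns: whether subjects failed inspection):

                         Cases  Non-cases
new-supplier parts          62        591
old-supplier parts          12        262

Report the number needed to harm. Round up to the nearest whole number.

20

risk, new-supplier parts = 62/653 = 0.094946
risk, old-supplier parts = 12/274 = 0.043796
absolute risk difference = 0.051151
1 / 0.051151 = 19.550 → round up → 20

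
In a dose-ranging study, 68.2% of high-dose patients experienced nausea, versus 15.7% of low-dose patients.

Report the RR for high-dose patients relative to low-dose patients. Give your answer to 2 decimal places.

RR = 0.6820 / 0.1570 = 4.34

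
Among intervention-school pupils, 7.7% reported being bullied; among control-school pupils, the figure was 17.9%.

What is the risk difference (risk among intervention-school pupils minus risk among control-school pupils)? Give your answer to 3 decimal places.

risk difference = 0.0770 − 0.1790 = -0.102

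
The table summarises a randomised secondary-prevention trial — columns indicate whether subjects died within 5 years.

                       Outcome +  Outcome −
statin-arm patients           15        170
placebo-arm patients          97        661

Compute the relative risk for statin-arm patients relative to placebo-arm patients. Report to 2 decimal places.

risk, statin-arm patients = 15/185 = 0.0811
risk, placebo-arm patients = 97/758 = 0.1280
RR = 0.0811 / 0.1280 = 0.63

0.63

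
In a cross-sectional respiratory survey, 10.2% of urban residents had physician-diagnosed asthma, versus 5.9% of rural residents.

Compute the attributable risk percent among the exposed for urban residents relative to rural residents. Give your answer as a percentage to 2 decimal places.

AR% = (0.1020 − 0.0590) / 0.1020 = 0.4216 → 42.16%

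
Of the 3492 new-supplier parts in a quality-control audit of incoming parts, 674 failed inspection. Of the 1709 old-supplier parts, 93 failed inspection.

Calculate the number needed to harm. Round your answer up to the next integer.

NNH: 8

risk, new-supplier parts = 674/3492 = 0.193013
risk, old-supplier parts = 93/1709 = 0.054418
absolute risk difference = 0.138595
1 / 0.138595 = 7.215 → round up → 8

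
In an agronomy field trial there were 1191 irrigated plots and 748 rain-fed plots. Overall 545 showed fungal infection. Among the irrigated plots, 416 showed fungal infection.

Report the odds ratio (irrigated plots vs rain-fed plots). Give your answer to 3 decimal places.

2.576

irrigated plots without the outcome: 1191 − 416 = 775
rain-fed plots with the outcome: 545 − 416 = 129
rain-fed plots without the outcome: 748 − 129 = 619
OR = (416 × 619) / (775 × 129) = 257504/99975 ≈ 2.576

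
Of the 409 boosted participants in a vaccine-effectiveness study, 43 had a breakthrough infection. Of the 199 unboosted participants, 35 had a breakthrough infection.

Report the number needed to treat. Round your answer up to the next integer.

risk, boosted participants = 43/409 = 0.105134
risk, unboosted participants = 35/199 = 0.175879
absolute risk difference = 0.070745
1 / 0.070745 = 14.135 → round up → 15

15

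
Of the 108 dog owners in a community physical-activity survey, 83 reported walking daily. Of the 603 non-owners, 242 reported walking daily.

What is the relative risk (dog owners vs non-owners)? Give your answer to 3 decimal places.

risk, dog owners = 83/108 = 0.7685
risk, non-owners = 242/603 = 0.4013
RR = 0.7685 / 0.4013 = 1.915

RR: 1.915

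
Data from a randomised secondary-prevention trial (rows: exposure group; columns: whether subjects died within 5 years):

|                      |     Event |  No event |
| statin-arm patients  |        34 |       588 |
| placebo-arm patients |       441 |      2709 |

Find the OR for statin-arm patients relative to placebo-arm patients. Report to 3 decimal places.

odds, statin-arm patients = 34/588 = 0.0578
odds, placebo-arm patients = 441/2709 = 0.1628
OR = 0.0578 / 0.1628 = 0.355

OR: 0.355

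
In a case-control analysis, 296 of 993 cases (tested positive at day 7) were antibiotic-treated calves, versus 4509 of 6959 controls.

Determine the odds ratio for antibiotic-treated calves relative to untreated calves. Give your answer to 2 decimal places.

OR = (296 × 2450) / (4509 × 697) = 725200/3142773 ≈ 0.23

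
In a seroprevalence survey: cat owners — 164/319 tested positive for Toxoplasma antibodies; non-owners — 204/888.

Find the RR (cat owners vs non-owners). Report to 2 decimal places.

risk, cat owners = 164/319 = 0.5141
risk, non-owners = 204/888 = 0.2297
RR = 0.5141 / 0.2297 = 2.24

2.24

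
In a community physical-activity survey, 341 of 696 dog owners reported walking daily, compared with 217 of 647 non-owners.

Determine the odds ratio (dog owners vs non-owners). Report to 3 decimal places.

odds, dog owners = 341/355 = 0.9606
odds, non-owners = 217/430 = 0.5047
OR = 0.9606 / 0.5047 = 1.903

OR = 1.903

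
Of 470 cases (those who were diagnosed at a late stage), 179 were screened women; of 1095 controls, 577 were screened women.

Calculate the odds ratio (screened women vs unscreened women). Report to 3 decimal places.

OR = 0.552

odds, screened women = 179/577 = 0.3102
odds, unscreened women = 291/518 = 0.5618
OR = 0.3102 / 0.5618 = 0.552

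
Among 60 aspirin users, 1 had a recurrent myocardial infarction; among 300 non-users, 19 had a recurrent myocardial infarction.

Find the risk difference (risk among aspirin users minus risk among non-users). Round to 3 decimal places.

risk, aspirin users = 1/60 = 0.01667
risk, non-users = 19/300 = 0.06333
risk difference = 0.01667 − 0.06333 = -0.047

RD: -0.047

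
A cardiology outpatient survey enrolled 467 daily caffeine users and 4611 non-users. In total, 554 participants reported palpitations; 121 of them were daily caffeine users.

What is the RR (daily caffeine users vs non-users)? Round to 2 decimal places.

RR = 2.76

daily caffeine users without the outcome: 467 − 121 = 346
non-users with the outcome: 554 − 121 = 433
non-users without the outcome: 4611 − 433 = 4178
risk, daily caffeine users = 121/467 = 0.2591
risk, non-users = 433/4611 = 0.0939
RR = 0.2591 / 0.0939 = 2.76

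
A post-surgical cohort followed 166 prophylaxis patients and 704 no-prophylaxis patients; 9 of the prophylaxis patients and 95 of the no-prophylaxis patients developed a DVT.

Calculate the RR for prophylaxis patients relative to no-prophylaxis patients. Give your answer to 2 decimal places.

risk, prophylaxis patients = 9/166 = 0.0542
risk, no-prophylaxis patients = 95/704 = 0.1349
RR = 0.0542 / 0.1349 = 0.40

0.40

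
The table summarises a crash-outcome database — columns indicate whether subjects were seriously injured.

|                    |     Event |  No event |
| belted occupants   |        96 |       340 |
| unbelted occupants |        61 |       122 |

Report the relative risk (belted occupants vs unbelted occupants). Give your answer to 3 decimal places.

RR ≈ 0.661

risk, belted occupants = 96/436 = 0.2202
risk, unbelted occupants = 61/183 = 0.3333
RR = 0.2202 / 0.3333 = 0.661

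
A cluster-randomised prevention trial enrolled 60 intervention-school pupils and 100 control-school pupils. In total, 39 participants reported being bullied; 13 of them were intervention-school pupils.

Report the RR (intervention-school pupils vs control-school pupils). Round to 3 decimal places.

RR ≈ 0.833

intervention-school pupils without the outcome: 60 − 13 = 47
control-school pupils with the outcome: 39 − 13 = 26
control-school pupils without the outcome: 100 − 26 = 74
risk, intervention-school pupils = 13/60 = 0.2167
risk, control-school pupils = 26/100 = 0.2600
RR = 0.2167 / 0.2600 = 0.833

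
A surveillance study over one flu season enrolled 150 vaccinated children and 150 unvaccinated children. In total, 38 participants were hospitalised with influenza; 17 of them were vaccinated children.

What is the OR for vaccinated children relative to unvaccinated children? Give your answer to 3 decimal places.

OR ≈ 0.785

vaccinated children without the outcome: 150 − 17 = 133
unvaccinated children with the outcome: 38 − 17 = 21
unvaccinated children without the outcome: 150 − 21 = 129
OR = (17 × 129) / (133 × 21) = 2193/2793 ≈ 0.785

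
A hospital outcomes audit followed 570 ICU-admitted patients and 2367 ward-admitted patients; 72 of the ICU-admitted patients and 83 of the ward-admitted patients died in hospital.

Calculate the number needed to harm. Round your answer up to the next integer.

risk, ICU-admitted patients = 72/570 = 0.126316
risk, ward-admitted patients = 83/2367 = 0.035065
absolute risk difference = 0.091250
1 / 0.091250 = 10.959 → round up → 11

NNH ≈ 11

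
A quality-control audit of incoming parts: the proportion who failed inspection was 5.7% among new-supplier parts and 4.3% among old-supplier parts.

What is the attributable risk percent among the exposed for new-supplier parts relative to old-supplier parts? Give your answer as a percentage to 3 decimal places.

AR% = (0.05700 − 0.04300) / 0.05700 = 0.2456 → 24.561%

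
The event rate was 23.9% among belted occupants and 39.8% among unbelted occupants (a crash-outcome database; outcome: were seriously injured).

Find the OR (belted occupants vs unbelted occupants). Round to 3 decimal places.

odds, belted occupants = 0.2390/0.7610 = 0.3141
odds, unbelted occupants = 0.3980/0.6020 = 0.6611
OR = 0.3141 / 0.6611 = 0.475

OR ≈ 0.475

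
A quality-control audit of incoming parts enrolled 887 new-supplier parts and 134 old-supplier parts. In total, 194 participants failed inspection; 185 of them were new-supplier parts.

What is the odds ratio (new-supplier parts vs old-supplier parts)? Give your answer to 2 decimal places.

OR = 3.66

new-supplier parts without the outcome: 887 − 185 = 702
old-supplier parts with the outcome: 194 − 185 = 9
old-supplier parts without the outcome: 134 − 9 = 125
odds, new-supplier parts = 185/702 = 0.2635
odds, old-supplier parts = 9/125 = 0.0720
OR = 0.2635 / 0.0720 = 3.66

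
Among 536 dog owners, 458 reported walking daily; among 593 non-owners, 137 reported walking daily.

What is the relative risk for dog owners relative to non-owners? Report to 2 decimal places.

risk, dog owners = 458/536 = 0.8545
risk, non-owners = 137/593 = 0.2310
RR = 0.8545 / 0.2310 = 3.70

RR = 3.70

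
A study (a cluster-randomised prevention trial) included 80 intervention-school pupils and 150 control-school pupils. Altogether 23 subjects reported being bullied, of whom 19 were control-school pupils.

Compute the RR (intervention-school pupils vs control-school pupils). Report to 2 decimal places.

RR: 0.39

intervention-school pupils with the outcome: 23 − 19 = 4
intervention-school pupils without the outcome: 80 − 4 = 76
control-school pupils without the outcome: 150 − 19 = 131
risk, intervention-school pupils = 4/80 = 0.0500
risk, control-school pupils = 19/150 = 0.1267
RR = 0.0500 / 0.1267 = 0.39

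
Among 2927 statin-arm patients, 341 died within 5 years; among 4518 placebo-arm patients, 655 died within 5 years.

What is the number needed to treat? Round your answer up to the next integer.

risk, statin-arm patients = 341/2927 = 0.116502
risk, placebo-arm patients = 655/4518 = 0.144976
absolute risk difference = 0.028474
1 / 0.028474 = 35.120 → round up → 36

36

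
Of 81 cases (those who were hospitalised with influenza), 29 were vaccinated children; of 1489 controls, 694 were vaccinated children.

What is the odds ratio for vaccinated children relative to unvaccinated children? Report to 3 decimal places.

OR = (29 × 795) / (694 × 52) = 23055/36088 ≈ 0.639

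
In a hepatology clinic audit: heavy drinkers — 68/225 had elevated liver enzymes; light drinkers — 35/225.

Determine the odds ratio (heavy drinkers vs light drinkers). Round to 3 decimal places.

OR ≈ 2.351

odds, heavy drinkers = 68/157 = 0.4331
odds, light drinkers = 35/190 = 0.1842
OR = 0.4331 / 0.1842 = 2.351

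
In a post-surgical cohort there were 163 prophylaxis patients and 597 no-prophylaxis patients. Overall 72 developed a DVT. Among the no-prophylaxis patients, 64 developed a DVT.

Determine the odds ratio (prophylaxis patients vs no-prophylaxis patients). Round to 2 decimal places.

prophylaxis patients with the outcome: 72 − 64 = 8
prophylaxis patients without the outcome: 163 − 8 = 155
no-prophylaxis patients without the outcome: 597 − 64 = 533
odds, prophylaxis patients = 8/155 = 0.05161
odds, no-prophylaxis patients = 64/533 = 0.12008
OR = 0.05161 / 0.12008 = 0.43

0.43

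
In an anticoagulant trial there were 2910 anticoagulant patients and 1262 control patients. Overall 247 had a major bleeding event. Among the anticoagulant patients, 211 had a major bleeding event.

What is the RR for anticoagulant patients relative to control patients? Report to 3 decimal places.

RR: 2.542

anticoagulant patients without the outcome: 2910 − 211 = 2699
control patients with the outcome: 247 − 211 = 36
control patients without the outcome: 1262 − 36 = 1226
risk, anticoagulant patients = 211/2910 = 0.07251
risk, control patients = 36/1262 = 0.02853
RR = 0.07251 / 0.02853 = 2.542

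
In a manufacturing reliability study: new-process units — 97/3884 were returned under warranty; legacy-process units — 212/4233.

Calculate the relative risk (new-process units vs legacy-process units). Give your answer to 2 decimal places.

risk, new-process units = 97/3884 = 0.02497
risk, legacy-process units = 212/4233 = 0.05008
RR = 0.02497 / 0.05008 = 0.50

RR: 0.50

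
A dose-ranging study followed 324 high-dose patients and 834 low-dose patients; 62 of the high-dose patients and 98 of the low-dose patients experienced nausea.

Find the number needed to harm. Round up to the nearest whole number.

NNH ≈ 14

risk, high-dose patients = 62/324 = 0.191358
risk, low-dose patients = 98/834 = 0.117506
absolute risk difference = 0.073852
1 / 0.073852 = 13.541 → round up → 14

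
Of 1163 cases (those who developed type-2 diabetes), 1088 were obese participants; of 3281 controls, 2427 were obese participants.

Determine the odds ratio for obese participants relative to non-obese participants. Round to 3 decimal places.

OR = (1088 × 854) / (2427 × 75) = 929152/182025 ≈ 5.105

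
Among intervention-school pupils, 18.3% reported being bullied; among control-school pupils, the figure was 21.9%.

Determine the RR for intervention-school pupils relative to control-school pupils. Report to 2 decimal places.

RR = 0.1830 / 0.2190 = 0.84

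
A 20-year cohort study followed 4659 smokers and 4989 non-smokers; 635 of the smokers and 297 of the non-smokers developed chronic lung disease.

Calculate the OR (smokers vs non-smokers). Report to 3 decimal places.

odds, smokers = 635/4024 = 0.1578
odds, non-smokers = 297/4692 = 0.0633
OR = 0.1578 / 0.0633 = 2.493

OR ≈ 2.493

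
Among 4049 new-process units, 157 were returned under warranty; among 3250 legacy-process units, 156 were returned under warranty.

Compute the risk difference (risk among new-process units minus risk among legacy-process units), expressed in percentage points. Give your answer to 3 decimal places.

-0.922

risk, new-process units = 157/4049 = 0.03878
risk, legacy-process units = 156/3250 = 0.04800
risk difference = 0.03878 − 0.04800 = -0.00922 → -0.922 percentage points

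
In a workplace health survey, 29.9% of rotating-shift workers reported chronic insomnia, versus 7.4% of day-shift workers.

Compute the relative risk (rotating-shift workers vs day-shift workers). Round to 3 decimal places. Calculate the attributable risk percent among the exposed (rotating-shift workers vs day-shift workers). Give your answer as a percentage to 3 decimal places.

RR = 0.2990 / 0.0740 = 4.041
AR% = (0.2990 − 0.0740) / 0.2990 = 0.7525 → 75.251%

RR = 4.041; AR% = 75.251%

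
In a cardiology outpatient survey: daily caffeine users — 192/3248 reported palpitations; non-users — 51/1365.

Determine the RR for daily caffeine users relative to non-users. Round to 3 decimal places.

risk, daily caffeine users = 192/3248 = 0.05911
risk, non-users = 51/1365 = 0.03736
RR = 0.05911 / 0.03736 = 1.582

1.582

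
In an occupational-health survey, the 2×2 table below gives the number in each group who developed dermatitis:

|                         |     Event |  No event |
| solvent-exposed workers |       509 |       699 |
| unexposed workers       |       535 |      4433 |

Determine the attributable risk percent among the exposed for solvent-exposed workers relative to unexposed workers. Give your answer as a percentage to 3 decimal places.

risk, solvent-exposed workers = 509/1208 = 0.4214
risk, unexposed workers = 535/4968 = 0.1077
AR% = (0.4214 − 0.1077) / 0.4214 = 0.7444 → 74.442%

74.442%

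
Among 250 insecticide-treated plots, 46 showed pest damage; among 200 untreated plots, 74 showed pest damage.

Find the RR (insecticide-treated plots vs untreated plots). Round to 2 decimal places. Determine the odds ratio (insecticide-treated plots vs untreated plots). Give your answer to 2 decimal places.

RR = 0.50; OR = 0.38

risk, insecticide-treated plots = 46/250 = 0.1840
risk, untreated plots = 74/200 = 0.3700
RR = 0.1840 / 0.3700 = 0.50
odds, insecticide-treated plots = 46/204 = 0.2255
odds, untreated plots = 74/126 = 0.5873
OR = 0.2255 / 0.5873 = 0.38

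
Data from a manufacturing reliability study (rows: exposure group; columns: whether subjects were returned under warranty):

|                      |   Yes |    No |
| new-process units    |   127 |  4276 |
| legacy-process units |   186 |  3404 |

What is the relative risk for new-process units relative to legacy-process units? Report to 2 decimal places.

risk, new-process units = 127/4403 = 0.02884
risk, legacy-process units = 186/3590 = 0.05181
RR = 0.02884 / 0.05181 = 0.56

RR ≈ 0.56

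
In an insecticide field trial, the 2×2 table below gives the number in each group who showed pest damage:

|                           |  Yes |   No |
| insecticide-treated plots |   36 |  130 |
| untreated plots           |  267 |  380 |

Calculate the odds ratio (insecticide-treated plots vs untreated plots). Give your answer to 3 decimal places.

OR = (36 × 380) / (130 × 267) = 13680/34710 ≈ 0.394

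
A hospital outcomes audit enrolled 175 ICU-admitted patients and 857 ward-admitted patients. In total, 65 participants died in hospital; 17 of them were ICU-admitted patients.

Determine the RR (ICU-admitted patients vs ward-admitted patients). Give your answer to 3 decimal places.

ICU-admitted patients without the outcome: 175 − 17 = 158
ward-admitted patients with the outcome: 65 − 17 = 48
ward-admitted patients without the outcome: 857 − 48 = 809
risk, ICU-admitted patients = 17/175 = 0.0971
risk, ward-admitted patients = 48/857 = 0.0560
RR = 0.0971 / 0.0560 = 1.734

RR ≈ 1.734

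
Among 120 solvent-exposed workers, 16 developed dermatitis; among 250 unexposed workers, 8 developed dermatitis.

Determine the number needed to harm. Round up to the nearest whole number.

NNH: 10

risk, solvent-exposed workers = 16/120 = 0.133333
risk, unexposed workers = 8/250 = 0.032000
absolute risk difference = 0.101333
1 / 0.101333 = 9.868 → round up → 10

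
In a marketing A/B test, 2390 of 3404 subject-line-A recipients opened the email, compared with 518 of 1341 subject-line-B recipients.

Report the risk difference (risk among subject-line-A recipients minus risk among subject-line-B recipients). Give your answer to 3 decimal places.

0.316

risk, subject-line-A recipients = 2390/3404 = 0.7021
risk, subject-line-B recipients = 518/1341 = 0.3863
risk difference = 0.7021 − 0.3863 = 0.316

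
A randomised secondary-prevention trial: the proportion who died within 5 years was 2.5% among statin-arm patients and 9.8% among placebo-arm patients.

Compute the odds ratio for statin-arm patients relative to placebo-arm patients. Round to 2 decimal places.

odds, statin-arm patients = 0.02500/0.97500 = 0.02564
odds, placebo-arm patients = 0.09800/0.90200 = 0.10865
OR = 0.02564 / 0.10865 = 0.24

0.24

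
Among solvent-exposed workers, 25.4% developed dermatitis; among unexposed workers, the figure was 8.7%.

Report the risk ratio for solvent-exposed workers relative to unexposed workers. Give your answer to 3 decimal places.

RR = 0.2540 / 0.0870 = 2.920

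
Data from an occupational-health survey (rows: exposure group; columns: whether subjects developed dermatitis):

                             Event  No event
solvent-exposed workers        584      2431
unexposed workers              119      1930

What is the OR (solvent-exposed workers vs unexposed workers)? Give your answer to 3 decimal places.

OR = (584 × 1930) / (2431 × 119) = 1127120/289289 ≈ 3.896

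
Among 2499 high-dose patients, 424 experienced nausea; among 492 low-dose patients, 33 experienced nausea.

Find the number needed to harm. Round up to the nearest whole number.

10

risk, high-dose patients = 424/2499 = 0.169668
risk, low-dose patients = 33/492 = 0.067073
absolute risk difference = 0.102595
1 / 0.102595 = 9.747 → round up → 10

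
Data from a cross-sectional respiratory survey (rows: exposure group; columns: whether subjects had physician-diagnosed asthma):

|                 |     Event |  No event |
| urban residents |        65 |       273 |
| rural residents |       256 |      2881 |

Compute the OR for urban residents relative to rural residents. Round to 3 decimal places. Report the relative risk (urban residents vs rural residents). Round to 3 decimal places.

OR = (65 × 2881) / (273 × 256) = 187265/69888 ≈ 2.680
risk, urban residents = 65/338 = 0.1923
risk, rural residents = 256/3137 = 0.0816
RR = 0.1923 / 0.0816 = 2.357

OR = 2.680; RR = 2.357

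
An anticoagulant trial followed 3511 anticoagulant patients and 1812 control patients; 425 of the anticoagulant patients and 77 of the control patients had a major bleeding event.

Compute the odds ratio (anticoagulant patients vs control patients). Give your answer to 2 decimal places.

3.10

odds, anticoagulant patients = 425/3086 = 0.13772
odds, control patients = 77/1735 = 0.04438
OR = 0.13772 / 0.04438 = 3.10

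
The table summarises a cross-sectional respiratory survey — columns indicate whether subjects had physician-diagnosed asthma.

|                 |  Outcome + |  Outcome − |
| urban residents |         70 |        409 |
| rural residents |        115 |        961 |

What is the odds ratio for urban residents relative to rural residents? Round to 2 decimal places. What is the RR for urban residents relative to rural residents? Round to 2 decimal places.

odds, urban residents = 70/409 = 0.1711
odds, rural residents = 115/961 = 0.1197
OR = 0.1711 / 0.1197 = 1.43
risk, urban residents = 70/479 = 0.1461
risk, rural residents = 115/1076 = 0.1069
RR = 0.1461 / 0.1069 = 1.37

OR = 1.43; RR = 1.37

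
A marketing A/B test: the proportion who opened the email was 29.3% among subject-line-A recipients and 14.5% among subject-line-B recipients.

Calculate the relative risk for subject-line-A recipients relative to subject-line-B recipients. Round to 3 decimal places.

RR = 0.2930 / 0.1450 = 2.021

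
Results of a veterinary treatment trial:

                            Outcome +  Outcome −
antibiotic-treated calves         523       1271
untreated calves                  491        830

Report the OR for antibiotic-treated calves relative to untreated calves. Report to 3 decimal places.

OR = (523 × 830) / (1271 × 491) = 434090/624061 ≈ 0.696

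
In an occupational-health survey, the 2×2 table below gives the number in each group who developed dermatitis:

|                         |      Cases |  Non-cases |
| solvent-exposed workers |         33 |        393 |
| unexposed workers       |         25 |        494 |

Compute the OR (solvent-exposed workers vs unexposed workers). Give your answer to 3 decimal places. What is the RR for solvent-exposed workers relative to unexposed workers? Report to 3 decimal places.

odds, solvent-exposed workers = 33/393 = 0.08397
odds, unexposed workers = 25/494 = 0.05061
OR = 0.08397 / 0.05061 = 1.659
risk, solvent-exposed workers = 33/426 = 0.07746
risk, unexposed workers = 25/519 = 0.04817
RR = 0.07746 / 0.04817 = 1.608

OR = 1.659; RR = 1.608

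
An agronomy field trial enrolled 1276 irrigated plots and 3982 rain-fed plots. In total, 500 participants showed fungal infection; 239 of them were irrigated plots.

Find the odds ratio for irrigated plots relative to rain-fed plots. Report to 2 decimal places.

irrigated plots without the outcome: 1276 − 239 = 1037
rain-fed plots with the outcome: 500 − 239 = 261
rain-fed plots without the outcome: 3982 − 261 = 3721
odds, irrigated plots = 239/1037 = 0.2305
odds, rain-fed plots = 261/3721 = 0.0701
OR = 0.2305 / 0.0701 = 3.29

3.29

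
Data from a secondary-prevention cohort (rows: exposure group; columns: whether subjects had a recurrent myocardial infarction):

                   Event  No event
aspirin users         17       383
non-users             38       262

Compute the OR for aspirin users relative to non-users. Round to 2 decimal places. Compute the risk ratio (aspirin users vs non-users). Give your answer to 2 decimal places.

OR = (17 × 262) / (383 × 38) = 4454/14554 ≈ 0.31
risk, aspirin users = 17/400 = 0.04250
risk, non-users = 38/300 = 0.12667
RR = 0.04250 / 0.12667 = 0.34

OR = 0.31; RR = 0.34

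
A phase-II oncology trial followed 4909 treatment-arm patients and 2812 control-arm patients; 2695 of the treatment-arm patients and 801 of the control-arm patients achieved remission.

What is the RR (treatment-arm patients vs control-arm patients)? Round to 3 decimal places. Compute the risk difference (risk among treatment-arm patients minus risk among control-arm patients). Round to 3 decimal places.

risk, treatment-arm patients = 2695/4909 = 0.5490
risk, control-arm patients = 801/2812 = 0.2849
RR = 0.5490 / 0.2849 = 1.927
risk difference = 0.5490 − 0.2849 = 0.264

RR = 1.927; RD = 0.264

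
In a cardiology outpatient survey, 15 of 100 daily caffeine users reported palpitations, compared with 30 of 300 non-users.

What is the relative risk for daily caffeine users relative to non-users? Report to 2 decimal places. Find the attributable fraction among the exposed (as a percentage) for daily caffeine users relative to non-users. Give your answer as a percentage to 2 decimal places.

RR = 1.50; AR% = 33.33%

risk, daily caffeine users = 15/100 = 0.1500
risk, non-users = 30/300 = 0.1000
RR = 0.1500 / 0.1000 = 1.50
AR% = (0.1500 − 0.1000) / 0.1500 = 0.3333 → 33.33%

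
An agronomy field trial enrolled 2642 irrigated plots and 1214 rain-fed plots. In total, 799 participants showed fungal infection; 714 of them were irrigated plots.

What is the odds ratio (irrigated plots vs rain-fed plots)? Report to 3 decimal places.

irrigated plots without the outcome: 2642 − 714 = 1928
rain-fed plots with the outcome: 799 − 714 = 85
rain-fed plots without the outcome: 1214 − 85 = 1129
OR = (714 × 1129) / (1928 × 85) = 806106/163880 ≈ 4.919

4.919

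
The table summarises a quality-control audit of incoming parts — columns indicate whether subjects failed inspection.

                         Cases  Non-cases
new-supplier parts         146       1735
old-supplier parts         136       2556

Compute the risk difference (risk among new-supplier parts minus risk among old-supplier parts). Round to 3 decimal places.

RD = 0.027

risk, new-supplier parts = 146/1881 = 0.0776
risk, old-supplier parts = 136/2692 = 0.0505
risk difference = 0.0776 − 0.0505 = 0.027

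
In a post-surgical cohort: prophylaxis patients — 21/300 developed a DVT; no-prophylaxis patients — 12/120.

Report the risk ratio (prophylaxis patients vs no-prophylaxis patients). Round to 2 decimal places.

RR ≈ 0.70

risk, prophylaxis patients = 21/300 = 0.0700
risk, no-prophylaxis patients = 12/120 = 0.1000
RR = 0.0700 / 0.1000 = 0.70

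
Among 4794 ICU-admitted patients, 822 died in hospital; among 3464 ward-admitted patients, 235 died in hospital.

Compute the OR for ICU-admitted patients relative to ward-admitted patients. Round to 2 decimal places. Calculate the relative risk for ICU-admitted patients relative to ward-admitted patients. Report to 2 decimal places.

OR = (822 × 3229) / (3972 × 235) = 2654238/933420 ≈ 2.84
risk, ICU-admitted patients = 822/4794 = 0.1715
risk, ward-admitted patients = 235/3464 = 0.0678
RR = 0.1715 / 0.0678 = 2.53

OR = 2.84; RR = 2.53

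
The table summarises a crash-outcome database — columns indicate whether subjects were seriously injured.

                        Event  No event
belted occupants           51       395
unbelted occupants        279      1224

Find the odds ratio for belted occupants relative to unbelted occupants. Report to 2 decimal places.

OR = (51 × 1224) / (395 × 279) = 62424/110205 ≈ 0.57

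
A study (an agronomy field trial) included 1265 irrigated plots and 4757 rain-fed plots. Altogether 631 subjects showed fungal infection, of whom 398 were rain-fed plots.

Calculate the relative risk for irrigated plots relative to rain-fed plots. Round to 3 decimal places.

RR: 2.201

irrigated plots with the outcome: 631 − 398 = 233
irrigated plots without the outcome: 1265 − 233 = 1032
rain-fed plots without the outcome: 4757 − 398 = 4359
risk, irrigated plots = 233/1265 = 0.1842
risk, rain-fed plots = 398/4757 = 0.0837
RR = 0.1842 / 0.0837 = 2.201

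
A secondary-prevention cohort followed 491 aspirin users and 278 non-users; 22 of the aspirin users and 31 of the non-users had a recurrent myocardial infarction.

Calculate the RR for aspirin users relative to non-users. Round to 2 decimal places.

0.40

risk, aspirin users = 22/491 = 0.04481
risk, non-users = 31/278 = 0.11151
RR = 0.04481 / 0.11151 = 0.40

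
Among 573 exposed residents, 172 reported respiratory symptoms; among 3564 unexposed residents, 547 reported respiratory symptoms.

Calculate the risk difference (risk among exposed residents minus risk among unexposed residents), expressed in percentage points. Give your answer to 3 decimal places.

risk, exposed residents = 172/573 = 0.3002
risk, unexposed residents = 547/3564 = 0.1535
risk difference = 0.3002 − 0.1535 = 0.1467 → 14.670 percentage points

14.670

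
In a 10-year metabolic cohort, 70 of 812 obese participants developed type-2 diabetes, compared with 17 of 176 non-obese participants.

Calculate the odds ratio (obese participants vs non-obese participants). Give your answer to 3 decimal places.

odds, obese participants = 70/742 = 0.0943
odds, non-obese participants = 17/159 = 0.1069
OR = 0.0943 / 0.1069 = 0.882

OR ≈ 0.882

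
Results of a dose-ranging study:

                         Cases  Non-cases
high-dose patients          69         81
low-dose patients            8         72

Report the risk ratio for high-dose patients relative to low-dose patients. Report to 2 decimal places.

risk, high-dose patients = 69/150 = 0.4600
risk, low-dose patients = 8/80 = 0.1000
RR = 0.4600 / 0.1000 = 4.60

RR ≈ 4.60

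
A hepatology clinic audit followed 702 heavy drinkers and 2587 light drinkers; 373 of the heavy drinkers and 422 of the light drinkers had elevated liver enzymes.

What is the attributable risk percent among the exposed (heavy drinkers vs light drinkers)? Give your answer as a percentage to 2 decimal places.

risk, heavy drinkers = 373/702 = 0.5313
risk, light drinkers = 422/2587 = 0.1631
AR% = (0.5313 − 0.1631) / 0.5313 = 0.6930 → 69.30%

69.30%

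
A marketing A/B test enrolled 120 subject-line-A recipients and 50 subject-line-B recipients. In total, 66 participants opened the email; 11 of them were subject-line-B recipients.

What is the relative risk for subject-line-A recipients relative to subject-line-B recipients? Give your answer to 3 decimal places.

RR = 2.083

subject-line-A recipients with the outcome: 66 − 11 = 55
subject-line-A recipients without the outcome: 120 − 55 = 65
subject-line-B recipients without the outcome: 50 − 11 = 39
risk, subject-line-A recipients = 55/120 = 0.4583
risk, subject-line-B recipients = 11/50 = 0.2200
RR = 0.4583 / 0.2200 = 2.083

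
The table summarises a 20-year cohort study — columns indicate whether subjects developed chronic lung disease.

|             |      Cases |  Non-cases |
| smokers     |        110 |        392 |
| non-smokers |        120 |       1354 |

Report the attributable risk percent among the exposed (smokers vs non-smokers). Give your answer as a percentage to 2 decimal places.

AR% = 62.85%

risk, smokers = 110/502 = 0.2191
risk, non-smokers = 120/1474 = 0.0814
AR% = (0.2191 − 0.0814) / 0.2191 = 0.6285 → 62.85%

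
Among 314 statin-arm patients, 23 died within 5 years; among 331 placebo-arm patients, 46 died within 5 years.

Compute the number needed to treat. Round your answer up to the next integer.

risk, statin-arm patients = 23/314 = 0.073248
risk, placebo-arm patients = 46/331 = 0.138973
absolute risk difference = 0.065724
1 / 0.065724 = 15.215 → round up → 16

NNT: 16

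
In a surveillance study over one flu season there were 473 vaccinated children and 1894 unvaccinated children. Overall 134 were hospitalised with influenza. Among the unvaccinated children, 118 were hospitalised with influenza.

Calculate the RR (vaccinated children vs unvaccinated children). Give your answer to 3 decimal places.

RR: 0.543

vaccinated children with the outcome: 134 − 118 = 16
vaccinated children without the outcome: 473 − 16 = 457
unvaccinated children without the outcome: 1894 − 118 = 1776
risk, vaccinated children = 16/473 = 0.03383
risk, unvaccinated children = 118/1894 = 0.06230
RR = 0.03383 / 0.06230 = 0.543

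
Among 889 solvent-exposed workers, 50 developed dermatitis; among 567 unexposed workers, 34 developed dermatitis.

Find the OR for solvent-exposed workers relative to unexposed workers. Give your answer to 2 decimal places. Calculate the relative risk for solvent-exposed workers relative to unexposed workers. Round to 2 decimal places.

OR = (50 × 533) / (839 × 34) = 26650/28526 ≈ 0.93
risk, solvent-exposed workers = 50/889 = 0.0562
risk, unexposed workers = 34/567 = 0.0600
RR = 0.0562 / 0.0600 = 0.94

OR = 0.93; RR = 0.94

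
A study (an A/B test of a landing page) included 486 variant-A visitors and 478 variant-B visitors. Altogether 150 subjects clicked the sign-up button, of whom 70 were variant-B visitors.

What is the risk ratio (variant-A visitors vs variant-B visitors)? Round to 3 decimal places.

1.124

variant-A visitors with the outcome: 150 − 70 = 80
variant-A visitors without the outcome: 486 − 80 = 406
variant-B visitors without the outcome: 478 − 70 = 408
risk, variant-A visitors = 80/486 = 0.1646
risk, variant-B visitors = 70/478 = 0.1464
RR = 0.1646 / 0.1464 = 1.124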